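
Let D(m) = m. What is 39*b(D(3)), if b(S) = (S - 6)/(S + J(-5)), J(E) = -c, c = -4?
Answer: -117/7 ≈ -16.714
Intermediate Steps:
J(E) = 4 (J(E) = -1*(-4) = 4)
b(S) = (-6 + S)/(4 + S) (b(S) = (S - 6)/(S + 4) = (-6 + S)/(4 + S))
39*b(D(3)) = 39*((-6 + 3)/(4 + 3)) = 39*(-3/7) = -117/7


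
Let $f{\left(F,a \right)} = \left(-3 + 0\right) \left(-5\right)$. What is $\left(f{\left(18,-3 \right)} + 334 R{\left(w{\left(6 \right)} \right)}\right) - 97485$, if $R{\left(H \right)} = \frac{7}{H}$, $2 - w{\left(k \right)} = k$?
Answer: $- \frac{196109}{2} \approx -98055.0$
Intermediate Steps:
$w{\left(k \right)} = 2 - k$
$f{\left(F,a \right)} = 15$ ($f{\left(F,a \right)} = \left(-3\right) \left(-5\right) = 15$)
$\left(f{\left(18,-3 \right)} + 334 R{\left(w{\left(6 \right)} \right)}\right) - 97485 = \left(15 + 334 \frac{7}{2 - 6}\right) - 97485 = \left(15 + 334 \frac{7}{-4}\right) - 97485 = \left(15 + 334 \cdot 7 \left(- \frac{1}{4}\right)\right) - 97485 = \left(15 + 334 \left(- \frac{7}{4}\right)\right) - 97485 = \left(15 - \frac{1169}{2}\right) - 97485 = - \frac{1139}{2} - 97485 = - \frac{196109}{2}$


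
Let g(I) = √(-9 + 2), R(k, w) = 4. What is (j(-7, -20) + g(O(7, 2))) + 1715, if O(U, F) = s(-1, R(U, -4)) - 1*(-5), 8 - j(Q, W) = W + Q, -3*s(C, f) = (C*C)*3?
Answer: 1750 + I*√7 ≈ 1750.0 + 2.6458*I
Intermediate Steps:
s(C, f) = -C² (s(C, f) = -C*C*3/3 = -C²*3/3 = -C²)
j(Q, W) = 8 - Q - W (j(Q, W) = 8 - (W + Q) = 8 - (Q + W) = 8 + (-Q - W) = 8 - Q - W)
O(U, F) = 4 (O(U, F) = -1*(-1)² - 1*(-5) = -1*1 + 5 = -1 + 5 = 4)
g(I) = I*√7 (g(I) = √(-7) = I*√7)
(j(-7, -20) + g(O(7, 2))) + 1715 = ((8 - 1*(-7) - 1*(-20)) + I*√7) + 1715 = ((8 + 7 + 20) + I*√7) + 1715 = (35 + I*√7) + 1715 = 1750 + I*√7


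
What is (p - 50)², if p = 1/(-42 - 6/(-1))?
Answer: 3243601/1296 ≈ 2502.8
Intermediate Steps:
p = -1/36 (p = 1/(-42 - 6*(-1)) = 1/(-42 + 6) = 1/(-36) = -1/36 ≈ -0.027778)
(p - 50)² = (-1/36 - 50)² = (-1801/36)² = 3243601/1296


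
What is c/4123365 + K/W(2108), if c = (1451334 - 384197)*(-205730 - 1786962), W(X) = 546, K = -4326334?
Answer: -65494144571383/125075405 ≈ -5.2364e+5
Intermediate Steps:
c = -2126475362804 (c = 1067137*(-1992692) = -2126475362804)
c/4123365 + K/W(2108) = -2126475362804/4123365 - 4326334/546 = -2126475362804*1/4123365 - 4326334*1/546 = -2126475362804/4123365 - 2163167/273 = -65494144571383/125075405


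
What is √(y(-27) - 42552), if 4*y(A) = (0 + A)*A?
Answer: 3*I*√18831/2 ≈ 205.84*I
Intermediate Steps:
y(A) = A²/4 (y(A) = ((0 + A)*A)/4 = (A*A)/4 = A²/4)
√(y(-27) - 42552) = √((¼)*(-27)² - 42552) = √((¼)*729 - 42552) = √(729/4 - 42552) = √(-169479/4) = 3*I*√18831/2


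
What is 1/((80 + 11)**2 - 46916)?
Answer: -1/38635 ≈ -2.5883e-5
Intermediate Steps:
1/((80 + 11)**2 - 46916) = 1/(91**2 - 46916) = 1/(8281 - 46916) = 1/(-38635) = -1/38635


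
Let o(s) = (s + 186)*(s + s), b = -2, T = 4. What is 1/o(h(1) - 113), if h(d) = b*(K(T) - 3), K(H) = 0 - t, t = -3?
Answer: -1/16498 ≈ -6.0613e-5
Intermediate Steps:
K(H) = 3 (K(H) = 0 - 1*(-3) = 0 + 3 = 3)
h(d) = 0 (h(d) = -2*(3 - 3) = -2*0 = 0)
o(s) = 2*s*(186 + s) (o(s) = (186 + s)*(2*s) = 2*s*(186 + s))
1/o(h(1) - 113) = 1/(2*(0 - 113)*(186 + (0 - 113))) = 1/(2*(-113)*(186 - 113)) = 1/(2*(-113)*73) = 1/(-16498) = -1/16498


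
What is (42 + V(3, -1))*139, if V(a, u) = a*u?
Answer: 5421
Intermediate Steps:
(42 + V(3, -1))*139 = (42 + 3*(-1))*139 = (42 - 3)*139 = 39*139 = 5421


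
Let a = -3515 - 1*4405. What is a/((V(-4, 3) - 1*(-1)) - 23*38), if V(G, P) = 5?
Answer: 1980/217 ≈ 9.1244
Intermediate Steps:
a = -7920 (a = -3515 - 4405 = -7920)
a/((V(-4, 3) - 1*(-1)) - 23*38) = -7920/((5 - 1*(-1)) - 23*38) = -7920/((5 + 1) - 874) = -7920/(6 - 874) = -7920/(-868) = -7920*(-1/868) = 1980/217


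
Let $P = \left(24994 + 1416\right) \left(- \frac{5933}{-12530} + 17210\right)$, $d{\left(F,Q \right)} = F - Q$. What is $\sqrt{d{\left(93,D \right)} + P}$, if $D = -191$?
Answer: $\frac{\sqrt{713614446850865}}{1253} \approx 21320.0$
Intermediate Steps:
$P = \frac{569524342353}{1253}$ ($P = 26410 \left(\left(-5933\right) \left(- \frac{1}{12530}\right) + 17210\right) = 26410 \left(\frac{5933}{12530} + 17210\right) = 26410 \cdot \frac{215647233}{12530} = \frac{569524342353}{1253} \approx 4.5453 \cdot 10^{8}$)
$\sqrt{d{\left(93,D \right)} + P} = \sqrt{\left(93 - -191\right) + \frac{569524342353}{1253}} = \sqrt{\left(93 + 191\right) + \frac{569524342353}{1253}} = \sqrt{284 + \frac{569524342353}{1253}} = \sqrt{\frac{569524698205}{1253}} = \frac{\sqrt{713614446850865}}{1253}$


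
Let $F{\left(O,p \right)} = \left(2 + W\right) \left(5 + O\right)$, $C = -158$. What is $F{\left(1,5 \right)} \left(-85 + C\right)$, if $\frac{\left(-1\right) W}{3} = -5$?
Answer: $-24786$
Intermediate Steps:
$W = 15$ ($W = \left(-3\right) \left(-5\right) = 15$)
$F{\left(O,p \right)} = 85 + 17 O$ ($F{\left(O,p \right)} = \left(2 + 15\right) \left(5 + O\right) = 17 \left(5 + O\right) = 85 + 17 O$)
$F{\left(1,5 \right)} \left(-85 + C\right) = \left(85 + 17 \cdot 1\right) \left(-85 - 158\right) = \left(85 + 17\right) \left(-243\right) = 102 \left(-243\right) = -24786$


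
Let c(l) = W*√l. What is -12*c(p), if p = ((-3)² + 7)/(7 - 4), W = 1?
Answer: -16*√3 ≈ -27.713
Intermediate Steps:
p = 16/3 (p = (9 + 7)/3 = 16*(⅓) = 16/3 ≈ 5.3333)
c(l) = √l (c(l) = 1*√l = √l)
-12*c(p) = -16*√3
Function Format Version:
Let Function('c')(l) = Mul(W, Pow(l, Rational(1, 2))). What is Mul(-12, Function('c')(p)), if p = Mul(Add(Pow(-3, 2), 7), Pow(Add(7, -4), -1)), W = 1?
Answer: Mul(-16, Pow(3, Rational(1, 2))) ≈ -27.713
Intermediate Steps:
p = Rational(16, 3) (p = Mul(Add(9, 7), Pow(3, -1)) = Mul(16, Rational(1, 3)) = Rational(16, 3) ≈ 5.3333)
Function('c')(l) = Pow(l, Rational(1, 2)) (Function('c')(l) = Mul(1, Pow(l, Rational(1, 2))) = Pow(l, Rational(1, 2)))
Mul(-12, Function('c')(p)) = Mul(-12, Pow(Rational(16, 3), Rational(1, 2))) = Mul(-12, Mul(Rational(4, 3), Pow(3, Rational(1, 2)))) = Mul(-16, Pow(3, Rational(1, 2)))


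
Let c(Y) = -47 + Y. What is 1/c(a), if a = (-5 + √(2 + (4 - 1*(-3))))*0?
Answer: -1/47 ≈ -0.021277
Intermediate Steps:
a = 0 (a = (-5 + √(2 + (4 + 3)))*0 = (-5 + √(2 + 7))*0 = (-5 + √9)*0 = (-5 + 3)*0 = -2*0 = 0)
1/c(a) = 1/(-47 + 0) = 1/(-47) = -1/47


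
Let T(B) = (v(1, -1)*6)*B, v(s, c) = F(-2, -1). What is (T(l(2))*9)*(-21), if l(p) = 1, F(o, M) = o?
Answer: 2268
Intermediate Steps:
v(s, c) = -2
T(B) = -12*B (T(B) = (-2*6)*B = -12*B)
(T(l(2))*9)*(-21) = (-12*1*9)*(-21) = -12*9*(-21) = -108*(-21) = 2268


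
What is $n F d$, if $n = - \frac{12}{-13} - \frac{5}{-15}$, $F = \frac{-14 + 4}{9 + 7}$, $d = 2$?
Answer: $- \frac{245}{156} \approx -1.5705$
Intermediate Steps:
$F = - \frac{5}{8}$ ($F = - \frac{10}{16} = \left(-10\right) \frac{1}{16} = - \frac{5}{8} \approx -0.625$)
$n = \frac{49}{39}$ ($n = \left(-12\right) \left(- \frac{1}{13}\right) - - \frac{1}{3} = \frac{12}{13} + \frac{1}{3} = \frac{49}{39} \approx 1.2564$)
$n F d = \frac{49}{39} \left(- \frac{5}{8}\right) 2 = \left(- \frac{245}{312}\right) 2 = - \frac{245}{156}$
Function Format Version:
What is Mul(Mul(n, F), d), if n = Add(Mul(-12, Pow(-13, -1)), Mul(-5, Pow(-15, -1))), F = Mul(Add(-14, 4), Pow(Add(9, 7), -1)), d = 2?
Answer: Rational(-245, 156) ≈ -1.5705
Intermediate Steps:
F = Rational(-5, 8) (F = Mul(-10, Pow(16, -1)) = Mul(-10, Rational(1, 16)) = Rational(-5, 8) ≈ -0.62500)
n = Rational(49, 39) (n = Add(Mul(-12, Rational(-1, 13)), Mul(-5, Rational(-1, 15))) = Add(Rational(12, 13), Rational(1, 3)) = Rational(49, 39) ≈ 1.2564)
Mul(Mul(n, F), d) = Mul(Mul(Rational(49, 39), Rational(-5, 8)), 2) = Mul(Rational(-245, 312), 2) = Rational(-245, 156)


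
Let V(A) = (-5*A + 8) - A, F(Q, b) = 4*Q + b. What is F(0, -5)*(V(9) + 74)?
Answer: -140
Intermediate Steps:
F(Q, b) = b + 4*Q
V(A) = 8 - 6*A (V(A) = (8 - 5*A) - A = 8 - 6*A)
F(0, -5)*(V(9) + 74) = (-5 + 4*0)*((8 - 6*9) + 74) = (-5 + 0)*((8 - 54) + 74) = -5*(-46 + 74) = -5*28 = -140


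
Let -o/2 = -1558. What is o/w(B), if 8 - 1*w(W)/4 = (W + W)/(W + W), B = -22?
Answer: 779/7 ≈ 111.29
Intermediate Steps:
o = 3116 (o = -2*(-1558) = 3116)
w(W) = 28 (w(W) = 32 - 4*(W + W)/(W + W) = 32 - 4*2*W/(2*W) = 32 - 4*2*W*1/(2*W) = 32 - 4*1 = 32 - 4 = 28)
o/w(B) = 3116/28 = 3116*(1/28) = 779/7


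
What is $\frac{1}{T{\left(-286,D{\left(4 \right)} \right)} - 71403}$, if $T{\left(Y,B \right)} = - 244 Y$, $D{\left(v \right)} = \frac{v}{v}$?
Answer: $- \frac{1}{1619} \approx -0.00061767$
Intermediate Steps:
$D{\left(v \right)} = 1$
$\frac{1}{T{\left(-286,D{\left(4 \right)} \right)} - 71403} = \frac{1}{\left(-244\right) \left(-286\right) - 71403} = \frac{1}{69784 - 71403} = \frac{1}{-1619} = - \frac{1}{1619}$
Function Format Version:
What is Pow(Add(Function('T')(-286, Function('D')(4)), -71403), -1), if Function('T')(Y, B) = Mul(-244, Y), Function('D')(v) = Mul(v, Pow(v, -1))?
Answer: Rational(-1, 1619) ≈ -0.00061767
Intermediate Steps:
Function('D')(v) = 1
Pow(Add(Function('T')(-286, Function('D')(4)), -71403), -1) = Pow(Add(Mul(-244, -286), -71403), -1) = Pow(Add(69784, -71403), -1) = Pow(-1619, -1) = Rational(-1, 1619)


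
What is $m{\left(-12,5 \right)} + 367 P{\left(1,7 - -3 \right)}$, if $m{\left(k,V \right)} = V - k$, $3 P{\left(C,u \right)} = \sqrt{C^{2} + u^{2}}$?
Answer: $17 + \frac{367 \sqrt{101}}{3} \approx 1246.4$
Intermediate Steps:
$P{\left(C,u \right)} = \frac{\sqrt{C^{2} + u^{2}}}{3}$
$m{\left(-12,5 \right)} + 367 P{\left(1,7 - -3 \right)} = \left(5 - -12\right) + 367 \frac{\sqrt{1^{2} + \left(7 - -3\right)^{2}}}{3} = \left(5 + 12\right) + 367 \frac{\sqrt{1 + \left(7 + 3\right)^{2}}}{3} = 17 + 367 \frac{\sqrt{1 + 10^{2}}}{3} = 17 + 367 \frac{\sqrt{1 + 100}}{3} = 17 + 367 \frac{\sqrt{101}}{3} = 17 + \frac{367 \sqrt{101}}{3}$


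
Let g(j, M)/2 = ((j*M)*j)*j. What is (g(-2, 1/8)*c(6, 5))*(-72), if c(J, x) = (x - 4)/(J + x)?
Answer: 144/11 ≈ 13.091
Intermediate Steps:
g(j, M) = 2*M*j³ (g(j, M) = 2*(((j*M)*j)*j) = 2*(((M*j)*j)*j) = 2*((M*j²)*j) = 2*(M*j³) = 2*M*j³)
c(J, x) = (-4 + x)/(J + x)
(g(-2, 1/8)*c(6, 5))*(-72) = ((2*(-2)³/8)*((-4 + 5)/(6 + 5)))*(-72) = ((2*(⅛)*(-8))*(1/11))*(-72) = -2/11*(-72) = 144/11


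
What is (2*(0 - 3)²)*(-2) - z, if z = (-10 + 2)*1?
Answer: -28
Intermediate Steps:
z = -8 (z = -8*1 = -8)
(2*(0 - 3)²)*(-2) - z = (2*(0 - 3)²)*(-2) - 1*(-8) = (2*(-3)²)*(-2) + 8 = (2*9)*(-2) + 8 = 18*(-2) + 8 = -36 + 8 = -28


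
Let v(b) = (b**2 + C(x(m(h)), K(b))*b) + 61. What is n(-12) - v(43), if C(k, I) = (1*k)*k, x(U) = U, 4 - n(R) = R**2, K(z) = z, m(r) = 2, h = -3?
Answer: -2222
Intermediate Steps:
n(R) = 4 - R**2
C(k, I) = k**2 (C(k, I) = k*k = k**2)
v(b) = 61 + b**2 + 4*b (v(b) = (b**2 + 2**2*b) + 61 = (b**2 + 4*b) + 61 = 61 + b**2 + 4*b)
n(-12) - v(43) = (4 - 1*(-12)**2) - (61 + 43**2 + 4*43) = (4 - 1*144) - (61 + 1849 + 172) = (4 - 144) - 1*2082 = -140 - 2082 = -2222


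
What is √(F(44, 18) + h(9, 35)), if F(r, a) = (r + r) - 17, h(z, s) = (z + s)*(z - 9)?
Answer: √71 ≈ 8.4261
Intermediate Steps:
h(z, s) = (-9 + z)*(s + z) (h(z, s) = (s + z)*(-9 + z) = (-9 + z)*(s + z))
F(r, a) = -17 + 2*r (F(r, a) = 2*r - 17 = -17 + 2*r)
√(F(44, 18) + h(9, 35)) = √((-17 + 2*44) + (9² - 9*35 - 9*9 + 35*9)) = √((-17 + 88) + (81 - 315 - 81 + 315)) = √(71 + 0) = √71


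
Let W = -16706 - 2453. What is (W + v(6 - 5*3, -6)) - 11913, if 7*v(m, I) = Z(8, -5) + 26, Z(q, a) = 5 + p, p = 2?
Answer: -217471/7 ≈ -31067.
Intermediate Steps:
W = -19159
Z(q, a) = 7 (Z(q, a) = 5 + 2 = 7)
v(m, I) = 33/7 (v(m, I) = (7 + 26)/7 = (⅐)*33 = 33/7)
(W + v(6 - 5*3, -6)) - 11913 = (-19159 + 33/7) - 11913 = -134080/7 - 11913 = -217471/7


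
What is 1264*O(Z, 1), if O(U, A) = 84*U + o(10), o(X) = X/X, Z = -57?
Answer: -6050768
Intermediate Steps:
o(X) = 1
O(U, A) = 1 + 84*U (O(U, A) = 84*U + 1 = 1 + 84*U)
1264*O(Z, 1) = 1264*(1 + 84*(-57)) = 1264*(1 - 4788) = 1264*(-4787) = -6050768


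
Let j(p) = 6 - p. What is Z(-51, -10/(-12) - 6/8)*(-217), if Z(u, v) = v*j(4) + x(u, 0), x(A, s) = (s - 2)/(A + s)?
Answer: -1519/34 ≈ -44.676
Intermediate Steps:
x(A, s) = (-2 + s)/(A + s)
Z(u, v) = -2/u + 2*v (Z(u, v) = v*(6 - 1*4) + (-2 + 0)/(u + 0) = v*(6 - 4) - 2/u = v*2 - 2/u = 2*v - 2/u = -2/u + 2*v)
Z(-51, -10/(-12) - 6/8)*(-217) = (-2/(-51) + 2*(-10/(-12) - 6/8))*(-217) = (-2*(-1/51) + 2*(-10*(-1/12) - 6*⅛))*(-217) = (2/51 + 2*(⅚ - ¾))*(-217) = (2/51 + 2*(1/12))*(-217) = (2/51 + ⅙)*(-217) = (7/34)*(-217) = -1519/34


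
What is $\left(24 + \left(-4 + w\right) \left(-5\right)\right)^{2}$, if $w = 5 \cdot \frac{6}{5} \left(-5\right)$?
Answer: $37636$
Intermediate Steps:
$w = -30$ ($w = 5 \cdot 6 \cdot \frac{1}{5} \left(-5\right) = 5 \cdot \frac{6}{5} \left(-5\right) = 6 \left(-5\right) = -30$)
$\left(24 + \left(-4 + w\right) \left(-5\right)\right)^{2} = \left(24 + \left(-4 - 30\right) \left(-5\right)\right)^{2} = \left(24 - -170\right)^{2} = \left(24 + 170\right)^{2} = 194^{2} = 37636$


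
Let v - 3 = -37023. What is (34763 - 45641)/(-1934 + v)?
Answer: 5439/19477 ≈ 0.27925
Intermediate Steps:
v = -37020 (v = 3 - 37023 = -37020)
(34763 - 45641)/(-1934 + v) = (34763 - 45641)/(-1934 - 37020) = -10878/(-38954) = -10878*(-1/38954) = 5439/19477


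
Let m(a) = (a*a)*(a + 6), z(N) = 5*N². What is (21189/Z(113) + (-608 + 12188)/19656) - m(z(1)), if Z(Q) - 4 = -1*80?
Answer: -34434221/62244 ≈ -553.21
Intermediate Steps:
Z(Q) = -76 (Z(Q) = 4 - 1*80 = 4 - 80 = -76)
m(a) = a²*(6 + a)
(21189/Z(113) + (-608 + 12188)/19656) - m(z(1)) = (21189/(-76) + (-608 + 12188)/19656) - (5*1²)²*(6 + 5*1²) = (21189*(-1/76) + 11580*(1/19656)) - (5*1)²*(6 + 5*1) = (-21189/76 + 965/1638) - 5²*(6 + 5) = -17317121/62244 - 25*11 = -17317121/62244 - 1*275 = -17317121/62244 - 275 = -34434221/62244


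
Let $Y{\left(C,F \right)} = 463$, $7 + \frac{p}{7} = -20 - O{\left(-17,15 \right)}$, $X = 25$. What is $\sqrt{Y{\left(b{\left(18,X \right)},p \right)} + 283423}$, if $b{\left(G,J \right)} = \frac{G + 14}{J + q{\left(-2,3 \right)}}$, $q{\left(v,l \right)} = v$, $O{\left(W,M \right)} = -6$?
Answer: $\sqrt{283886} \approx 532.81$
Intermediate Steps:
$b{\left(G,J \right)} = \frac{14 + G}{-2 + J}$ ($b{\left(G,J \right)} = \frac{G + 14}{J - 2} = \frac{14 + G}{-2 + J}$)
$p = -147$ ($p = -49 + 7 \left(-20 - -6\right) = -49 + 7 \left(-20 + 6\right) = -49 + 7 \left(-14\right) = -49 - 98 = -147$)
$\sqrt{Y{\left(b{\left(18,X \right)},p \right)} + 283423} = \sqrt{463 + 283423} = \sqrt{283886}$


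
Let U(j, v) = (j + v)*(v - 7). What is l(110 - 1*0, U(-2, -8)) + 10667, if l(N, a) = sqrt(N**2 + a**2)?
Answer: 10667 + 10*sqrt(346) ≈ 10853.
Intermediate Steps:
U(j, v) = (-7 + v)*(j + v) (U(j, v) = (j + v)*(-7 + v) = (-7 + v)*(j + v))
l(110 - 1*0, U(-2, -8)) + 10667 = sqrt((110 - 1*0)**2 + ((-8)**2 - 7*(-2) - 7*(-8) - 2*(-8))**2) + 10667 = sqrt((110 + 0)**2 + (64 + 14 + 56 + 16)**2) + 10667 = sqrt(110**2 + 150**2) + 10667 = sqrt(12100 + 22500) + 10667 = sqrt(34600) + 10667 = 10*sqrt(346) + 10667 = 10667 + 10*sqrt(346)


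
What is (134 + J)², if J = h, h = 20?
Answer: 23716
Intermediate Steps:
J = 20
(134 + J)² = (134 + 20)² = 154² = 23716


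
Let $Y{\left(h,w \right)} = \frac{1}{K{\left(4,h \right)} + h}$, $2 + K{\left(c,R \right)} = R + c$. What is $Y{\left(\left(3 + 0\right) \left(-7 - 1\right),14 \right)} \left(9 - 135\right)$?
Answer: $\frac{63}{23} \approx 2.7391$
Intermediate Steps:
$K{\left(c,R \right)} = -2 + R + c$ ($K{\left(c,R \right)} = -2 + \left(R + c\right) = -2 + R + c$)
$Y{\left(h,w \right)} = \frac{1}{2 + 2 h}$ ($Y{\left(h,w \right)} = \frac{1}{\left(-2 + h + 4\right) + h} = \frac{1}{\left(2 + h\right) + h} = \frac{1}{2 + 2 h}$)
$Y{\left(\left(3 + 0\right) \left(-7 - 1\right),14 \right)} \left(9 - 135\right) = \frac{1}{2 \left(1 + \left(3 + 0\right) \left(-7 - 1\right)\right)} \left(9 - 135\right) = \frac{1}{2 \left(1 + 3 \left(-8\right)\right)} \left(-126\right) = \frac{1}{2 \left(1 - 24\right)} \left(-126\right) = \frac{1}{2 \left(-23\right)} \left(-126\right) = \frac{1}{2} \left(- \frac{1}{23}\right) \left(-126\right) = \left(- \frac{1}{46}\right) \left(-126\right) = \frac{63}{23}$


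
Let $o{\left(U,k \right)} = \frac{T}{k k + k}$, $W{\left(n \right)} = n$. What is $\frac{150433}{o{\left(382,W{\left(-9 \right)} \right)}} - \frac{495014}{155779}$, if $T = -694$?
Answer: $- \frac{64908204070}{4158101} \approx -15610.0$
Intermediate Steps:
$o{\left(U,k \right)} = - \frac{694}{k + k^{2}}$ ($o{\left(U,k \right)} = - \frac{694}{k k + k} = - \frac{694}{k^{2} + k} = - \frac{694}{k + k^{2}}$)
$\frac{150433}{o{\left(382,W{\left(-9 \right)} \right)}} - \frac{495014}{155779} = \frac{150433}{\left(-694\right) \frac{1}{-9} \frac{1}{1 - 9}} - \frac{495014}{155779} = \frac{150433}{\left(-694\right) \left(- \frac{1}{9}\right) \frac{1}{-8}} - \frac{38078}{11983} = \frac{150433}{\left(-694\right) \left(- \frac{1}{9}\right) \left(- \frac{1}{8}\right)} - \frac{38078}{11983} = \frac{150433}{- \frac{347}{36}} - \frac{38078}{11983} = 150433 \left(- \frac{36}{347}\right) - \frac{38078}{11983} = - \frac{5415588}{347} - \frac{38078}{11983} = - \frac{64908204070}{4158101}$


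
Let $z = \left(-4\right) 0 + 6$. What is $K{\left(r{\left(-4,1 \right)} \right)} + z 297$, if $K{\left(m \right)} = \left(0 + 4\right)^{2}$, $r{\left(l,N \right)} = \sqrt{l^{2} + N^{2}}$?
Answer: $1798$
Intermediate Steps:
$r{\left(l,N \right)} = \sqrt{N^{2} + l^{2}}$
$z = 6$ ($z = 0 + 6 = 6$)
$K{\left(m \right)} = 16$ ($K{\left(m \right)} = 4^{2} = 16$)
$K{\left(r{\left(-4,1 \right)} \right)} + z 297 = 16 + 6 \cdot 297 = 16 + 1782 = 1798$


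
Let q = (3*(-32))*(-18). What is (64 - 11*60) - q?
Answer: -2324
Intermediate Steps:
q = 1728 (q = -96*(-18) = 1728)
(64 - 11*60) - q = (64 - 11*60) - 1*1728 = (64 - 660) - 1728 = -596 - 1728 = -2324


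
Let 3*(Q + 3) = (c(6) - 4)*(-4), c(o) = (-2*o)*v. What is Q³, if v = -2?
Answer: -704969/27 ≈ -26110.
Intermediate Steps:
c(o) = 4*o (c(o) = -2*o*(-2) = 4*o)
Q = -89/3 (Q = -3 + ((4*6 - 4)*(-4))/3 = -3 + ((24 - 4)*(-4))/3 = -3 + (20*(-4))/3 = -3 + (⅓)*(-80) = -3 - 80/3 = -89/3 ≈ -29.667)
Q³ = (-89/3)³ = -704969/27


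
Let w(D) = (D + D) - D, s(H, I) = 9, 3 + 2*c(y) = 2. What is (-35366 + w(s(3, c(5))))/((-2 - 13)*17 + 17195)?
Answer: -5051/2420 ≈ -2.0872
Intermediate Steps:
c(y) = -½ (c(y) = -3/2 + (½)*2 = -3/2 + 1 = -½)
w(D) = D (w(D) = 2*D - D = D)
(-35366 + w(s(3, c(5))))/((-2 - 13)*17 + 17195) = (-35366 + 9)/((-2 - 13)*17 + 17195) = -35357/(-15*17 + 17195) = -35357/(-255 + 17195) = -35357/16940 = -35357*1/16940 = -5051/2420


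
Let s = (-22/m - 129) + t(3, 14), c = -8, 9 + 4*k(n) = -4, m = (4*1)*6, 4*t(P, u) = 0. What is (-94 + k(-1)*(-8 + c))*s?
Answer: 10913/2 ≈ 5456.5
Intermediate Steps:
t(P, u) = 0 (t(P, u) = (¼)*0 = 0)
m = 24 (m = 4*6 = 24)
k(n) = -13/4 (k(n) = -9/4 + (¼)*(-4) = -9/4 - 1 = -13/4)
s = -1559/12 (s = (-22/24 - 129) + 0 = (-22*1/24 - 129) + 0 = (-11/12 - 129) + 0 = -1559/12 + 0 = -1559/12 ≈ -129.92)
(-94 + k(-1)*(-8 + c))*s = (-94 - 13*(-8 - 8)/4)*(-1559/12) = (-94 - 13/4*(-16))*(-1559/12) = (-94 + 52)*(-1559/12) = -42*(-1559/12) = 10913/2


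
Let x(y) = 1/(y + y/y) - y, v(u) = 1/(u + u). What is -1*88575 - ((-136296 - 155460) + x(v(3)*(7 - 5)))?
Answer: 2438167/12 ≈ 2.0318e+5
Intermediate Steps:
v(u) = 1/(2*u)
x(y) = 1/(1 + y) - y (x(y) = 1/(y + 1) - y = 1/(1 + y) - y)
-1*88575 - ((-136296 - 155460) + x(v(3)*(7 - 5))) = -1*88575 - ((-136296 - 155460) + (1 - (½)/3*(7 - 5) - (((½)/3)*(7 - 5))²)/(1 + ((½)/3)*(7 - 5))) = -88575 - (-291756 + (1 - (½)*(⅓)*2 - (((½)*(⅓))*2)²)/(1 + ((½)*(⅓))*2)) = -88575 - (-291756 + (1 - 2/6 - ((⅙)*2)²)/(1 + (⅙)*2)) = -88575 - (-291756 + (1 - 1*⅓ - (⅓)²)/(1 + ⅓)) = -88575 - (-291756 + (1 - ⅓ - 1*⅑)/(4/3)) = -88575 - (-291756 + 3*(1 - ⅓ - ⅑)/4) = -88575 - (-291756 + (¾)*(5/9)) = -88575 - (-291756 + 5/12) = -88575 - 1*(-3501067/12) = -88575 + 3501067/12 = 2438167/12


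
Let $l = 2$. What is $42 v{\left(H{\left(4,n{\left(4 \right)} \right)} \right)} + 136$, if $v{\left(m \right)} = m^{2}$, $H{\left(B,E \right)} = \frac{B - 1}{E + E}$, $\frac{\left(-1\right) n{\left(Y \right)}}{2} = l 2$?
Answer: $\frac{17597}{128} \approx 137.48$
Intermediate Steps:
$n{\left(Y \right)} = -8$ ($n{\left(Y \right)} = - 2 \cdot 2 \cdot 2 = \left(-2\right) 4 = -8$)
$H{\left(B,E \right)} = \frac{-1 + B}{2 E}$
$42 v{\left(H{\left(4,n{\left(4 \right)} \right)} \right)} + 136 = 42 \left(\frac{-1 + 4}{2 \left(-8\right)}\right)^{2} + 136 = 42 \left(\frac{1}{2} \left(- \frac{1}{8}\right) 3\right)^{2} + 136 = 42 \left(- \frac{3}{16}\right)^{2} + 136 = 42 \cdot \frac{9}{256} + 136 = \frac{189}{128} + 136 = \frac{17597}{128}$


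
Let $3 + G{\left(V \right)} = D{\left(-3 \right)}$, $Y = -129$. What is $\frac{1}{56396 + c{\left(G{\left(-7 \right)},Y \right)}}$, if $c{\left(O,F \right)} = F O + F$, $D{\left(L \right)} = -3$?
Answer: $\frac{1}{57041} \approx 1.7531 \cdot 10^{-5}$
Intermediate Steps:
$G{\left(V \right)} = -6$ ($G{\left(V \right)} = -3 - 3 = -6$)
$c{\left(O,F \right)} = F + F O$
$\frac{1}{56396 + c{\left(G{\left(-7 \right)},Y \right)}} = \frac{1}{56396 - 129 \left(1 - 6\right)} = \frac{1}{56396 - -645} = \frac{1}{56396 + 645} = \frac{1}{57041}$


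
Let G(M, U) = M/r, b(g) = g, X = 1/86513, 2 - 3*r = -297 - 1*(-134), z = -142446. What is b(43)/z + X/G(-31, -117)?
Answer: -123156359/382026354738 ≈ -0.00032238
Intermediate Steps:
r = 55 (r = ⅔ - (-297 - 1*(-134))/3 = ⅔ - (-297 + 134)/3 = ⅔ - ⅓*(-163) = ⅔ + 163/3 = 55)
X = 1/86513 ≈ 1.1559e-5
G(M, U) = M/55
b(43)/z + X/G(-31, -117) = 43/(-142446) + 1/(86513*(((1/55)*(-31)))) = 43*(-1/142446) + 1/(86513*(-31/55)) = -43/142446 + (1/86513)*(-55/31) = -43/142446 - 55/2681903 = -123156359/382026354738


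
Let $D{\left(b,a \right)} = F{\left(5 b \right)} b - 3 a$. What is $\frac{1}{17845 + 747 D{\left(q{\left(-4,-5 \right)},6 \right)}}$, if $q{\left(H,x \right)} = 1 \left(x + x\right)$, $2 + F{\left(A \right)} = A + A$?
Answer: $\frac{1}{766339} \approx 1.3049 \cdot 10^{-6}$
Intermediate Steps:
$F{\left(A \right)} = -2 + 2 A$ ($F{\left(A \right)} = -2 + \left(A + A\right) = -2 + 2 A$)
$q{\left(H,x \right)} = 2 x$ ($q{\left(H,x \right)} = 1 \cdot 2 x = 2 x$)
$D{\left(b,a \right)} = - 3 a + b \left(-2 + 10 b\right)$ ($D{\left(b,a \right)} = \left(-2 + 2 \cdot 5 b\right) b - 3 a = \left(-2 + 10 b\right) b - 3 a = b \left(-2 + 10 b\right) - 3 a = - 3 a + b \left(-2 + 10 b\right)$)
$\frac{1}{17845 + 747 D{\left(q{\left(-4,-5 \right)},6 \right)}} = \frac{1}{17845 + 747 \left(\left(-3\right) 6 + 2 \cdot 2 \left(-5\right) \left(-1 + 5 \cdot 2 \left(-5\right)\right)\right)} = \frac{1}{17845 + 747 \left(-18 + 2 \left(-10\right) \left(-1 + 5 \left(-10\right)\right)\right)} = \frac{1}{17845 + 747 \left(-18 + 2 \left(-10\right) \left(-1 - 50\right)\right)} = \frac{1}{17845 + 747 \left(-18 + 2 \left(-10\right) \left(-51\right)\right)} = \frac{1}{17845 + 747 \left(-18 + 1020\right)} = \frac{1}{17845 + 747 \cdot 1002} = \frac{1}{17845 + 748494} = \frac{1}{766339}$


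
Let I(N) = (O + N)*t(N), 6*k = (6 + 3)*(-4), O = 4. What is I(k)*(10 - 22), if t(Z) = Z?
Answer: -144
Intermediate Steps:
k = -6 (k = ((6 + 3)*(-4))/6 = (9*(-4))/6 = (⅙)*(-36) = -6)
I(N) = N*(4 + N) (I(N) = (4 + N)*N = N*(4 + N))
I(k)*(10 - 22) = (-6*(4 - 6))*(10 - 22) = -6*(-2)*(-12) = 12*(-12) = -144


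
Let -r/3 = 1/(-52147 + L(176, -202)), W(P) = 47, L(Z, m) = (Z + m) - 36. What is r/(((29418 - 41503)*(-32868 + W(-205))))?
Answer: 1/6902756984355 ≈ 1.4487e-13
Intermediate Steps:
L(Z, m) = -36 + Z + m
r = 1/17403 (r = -3/(-52147 + (-36 + 176 - 202)) = -3/(-52147 - 62) = -3/(-52209) = -3*(-1/52209) = 1/17403 ≈ 5.7461e-5)
r/(((29418 - 41503)*(-32868 + W(-205)))) = 1/(17403*(((29418 - 41503)*(-32868 + 47)))) = 1/(17403*((-12085*(-32821)))) = (1/17403)/396641785 = (1/17403)*(1/396641785) = 1/6902756984355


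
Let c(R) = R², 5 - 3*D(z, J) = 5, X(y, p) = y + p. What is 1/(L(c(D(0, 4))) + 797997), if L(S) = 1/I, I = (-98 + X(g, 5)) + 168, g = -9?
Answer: 66/52667803 ≈ 1.2531e-6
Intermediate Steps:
X(y, p) = p + y
D(z, J) = 0 (D(z, J) = 5/3 - ⅓*5 = 5/3 - 5/3 = 0)
I = 66 (I = (-98 + (5 - 9)) + 168 = (-98 - 4) + 168 = -102 + 168 = 66)
L(S) = 1/66
1/(L(c(D(0, 4))) + 797997) = 1/(1/66 + 797997) = 1/(52667803/66) = 66/52667803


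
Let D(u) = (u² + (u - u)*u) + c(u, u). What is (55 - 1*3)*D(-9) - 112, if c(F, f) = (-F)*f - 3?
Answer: -268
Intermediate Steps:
c(F, f) = -3 - F*f (c(F, f) = -F*f - 3 = -3 - F*f)
D(u) = -3 (D(u) = (u² + (u - u)*u) + (-3 - u*u) = (u² + 0*u) + (-3 - u²) = (u² + 0) + (-3 - u²) = u² + (-3 - u²) = -3)
(55 - 1*3)*D(-9) - 112 = (55 - 1*3)*(-3) - 112 = (55 - 3)*(-3) - 112 = 52*(-3) - 112 = -156 - 112 = -268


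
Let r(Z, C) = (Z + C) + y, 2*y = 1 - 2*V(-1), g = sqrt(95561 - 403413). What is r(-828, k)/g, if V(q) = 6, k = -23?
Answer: 1713*I*sqrt(76963)/307852 ≈ 1.5437*I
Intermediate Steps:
g = 2*I*sqrt(76963) (g = sqrt(-307852) = 2*I*sqrt(76963) ≈ 554.84*I)
y = -11/2 (y = (1 - 2*6)/2 = (1 - 12)/2 = (1/2)*(-11) = -11/2 ≈ -5.5000)
r(Z, C) = -11/2 + C + Z (r(Z, C) = (Z + C) - 11/2 = (C + Z) - 11/2 = -11/2 + C + Z)
r(-828, k)/g = (-11/2 - 23 - 828)/((2*I*sqrt(76963))) = -(-1713)*I*sqrt(76963)/307852 = 1713*I*sqrt(76963)/307852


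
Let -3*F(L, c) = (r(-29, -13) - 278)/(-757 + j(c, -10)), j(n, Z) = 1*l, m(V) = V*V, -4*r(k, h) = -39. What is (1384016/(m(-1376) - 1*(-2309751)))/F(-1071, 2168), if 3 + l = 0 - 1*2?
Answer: -12655442304/4509955271 ≈ -2.8061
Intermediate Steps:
l = -5 (l = -3 + (0 - 1*2) = -3 + (0 - 2) = -3 - 2 = -5)
r(k, h) = 39/4 (r(k, h) = -1/4*(-39) = 39/4)
m(V) = V**2
j(n, Z) = -5 (j(n, Z) = 1*(-5) = -5)
F(L, c) = -1073/9144 (F(L, c) = -(39/4 - 278)/(3*(-757 - 5)) = -(-1073)/(12*(-762)) = -(-1073)*(-1)/(12*762) = -1/3*1073/3048 = -1073/9144)
(1384016/(m(-1376) - 1*(-2309751)))/F(-1071, 2168) = (1384016/((-1376)**2 - 1*(-2309751)))/(-1073/9144) = (1384016/(1893376 + 2309751))*(-9144/1073) = (1384016/4203127)*(-9144/1073) = -12655442304/4509955271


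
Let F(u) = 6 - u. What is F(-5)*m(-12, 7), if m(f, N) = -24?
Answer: -264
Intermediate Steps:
F(-5)*m(-12, 7) = (6 - 1*(-5))*(-24) = (6 + 5)*(-24) = 11*(-24) = -264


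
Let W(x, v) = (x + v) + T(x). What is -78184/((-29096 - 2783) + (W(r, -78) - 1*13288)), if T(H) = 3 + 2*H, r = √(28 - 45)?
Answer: 3537200528/2046838717 + 234552*I*√17/2046838717 ≈ 1.7281 + 0.00047248*I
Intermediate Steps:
r = I*√17 (r = √(-17) = I*√17 ≈ 4.1231*I)
W(x, v) = 3 + v + 3*x (W(x, v) = (x + v) + (3 + 2*x) = (v + x) + (3 + 2*x) = 3 + v + 3*x)
-78184/((-29096 - 2783) + (W(r, -78) - 1*13288)) = -78184/((-29096 - 2783) + ((3 - 78 + 3*(I*√17)) - 1*13288)) = -78184/(-31879 + ((3 - 78 + 3*I*√17) - 13288)) = -78184/(-31879 + ((-75 + 3*I*√17) - 13288)) = -78184/(-31879 + (-13363 + 3*I*√17)) = -78184/(-45242 + 3*I*√17)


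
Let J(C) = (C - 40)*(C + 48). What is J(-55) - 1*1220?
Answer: -555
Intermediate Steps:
J(C) = (-40 + C)*(48 + C)
J(-55) - 1*1220 = (-1920 + (-55)**2 + 8*(-55)) - 1*1220 = (-1920 + 3025 - 440) - 1220 = 665 - 1220 = -555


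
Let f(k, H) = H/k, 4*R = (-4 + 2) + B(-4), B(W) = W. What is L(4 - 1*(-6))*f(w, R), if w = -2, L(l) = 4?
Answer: 3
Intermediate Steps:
R = -3/2 (R = ((-4 + 2) - 4)/4 = (-2 - 4)/4 = (¼)*(-6) = -3/2 ≈ -1.5000)
L(4 - 1*(-6))*f(w, R) = 4*(-3/2/(-2)) = 4*(-3/2*(-½)) = 4*(¾) = 3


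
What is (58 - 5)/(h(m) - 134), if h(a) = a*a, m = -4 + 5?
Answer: -53/133 ≈ -0.39850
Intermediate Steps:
m = 1
h(a) = a²
(58 - 5)/(h(m) - 134) = (58 - 5)/(1² - 134) = 53/(1 - 134) = 53/(-133) = -1/133*53 = -53/133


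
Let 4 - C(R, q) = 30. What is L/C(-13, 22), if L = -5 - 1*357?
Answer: 181/13 ≈ 13.923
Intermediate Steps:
C(R, q) = -26 (C(R, q) = 4 - 1*30 = 4 - 30 = -26)
L = -362 (L = -5 - 357 = -362)
L/C(-13, 22) = -362/(-26) = -362*(-1/26) = 181/13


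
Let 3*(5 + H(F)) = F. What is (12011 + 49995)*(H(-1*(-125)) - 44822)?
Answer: -8330878136/3 ≈ -2.7770e+9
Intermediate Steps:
H(F) = -5 + F/3
(12011 + 49995)*(H(-1*(-125)) - 44822) = (12011 + 49995)*((-5 + (-1*(-125))/3) - 44822) = 62006*((-5 + (⅓)*125) - 44822) = 62006*((-5 + 125/3) - 44822) = 62006*(110/3 - 44822) = 62006*(-134356/3) = -8330878136/3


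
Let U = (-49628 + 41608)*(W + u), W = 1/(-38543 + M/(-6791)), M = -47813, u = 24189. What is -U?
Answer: 2538412469062109/13084885 ≈ 1.9400e+8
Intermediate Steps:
W = -6791/261697700 (W = 1/(-38543 - 47813/(-6791)) = 1/(-38543 - 47813*(-1/6791)) = 1/(-38543 + 47813/6791) = 1/(-261697700/6791) = -6791/261697700 ≈ -2.5950e-5)
U = -2538412469062109/13084885 (U = (-49628 + 41608)*(-6791/261697700 + 24189) = -8020*6330205658509/261697700 = -2538412469062109/13084885 ≈ -1.9400e+8)
-U = -1*(-2538412469062109/13084885) = 2538412469062109/13084885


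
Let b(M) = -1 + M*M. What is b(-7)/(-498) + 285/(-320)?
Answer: -5243/5312 ≈ -0.98701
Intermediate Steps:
b(M) = -1 + M²
b(-7)/(-498) + 285/(-320) = (-1 + (-7)²)/(-498) + 285/(-320) = (-1 + 49)*(-1/498) + 285*(-1/320) = 48*(-1/498) - 57/64 = -8/83 - 57/64 = -5243/5312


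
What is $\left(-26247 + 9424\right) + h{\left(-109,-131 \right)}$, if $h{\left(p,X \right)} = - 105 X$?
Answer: $-3068$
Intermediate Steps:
$\left(-26247 + 9424\right) + h{\left(-109,-131 \right)} = \left(-26247 + 9424\right) - -13755 = -16823 + 13755 = -3068$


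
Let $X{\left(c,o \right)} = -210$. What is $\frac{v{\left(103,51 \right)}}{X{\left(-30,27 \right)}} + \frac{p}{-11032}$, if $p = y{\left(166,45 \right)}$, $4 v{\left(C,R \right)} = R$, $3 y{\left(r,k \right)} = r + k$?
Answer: $- \frac{793}{11820} \approx -0.06709$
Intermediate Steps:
$y{\left(r,k \right)} = \frac{k}{3} + \frac{r}{3}$ ($y{\left(r,k \right)} = \frac{r + k}{3} = \frac{k + r}{3} = \frac{k}{3} + \frac{r}{3}$)
$v{\left(C,R \right)} = \frac{R}{4}$
$p = \frac{211}{3}$ ($p = \frac{1}{3} \cdot 45 + \frac{1}{3} \cdot 166 = 15 + \frac{166}{3} = \frac{211}{3} \approx 70.333$)
$\frac{v{\left(103,51 \right)}}{X{\left(-30,27 \right)}} + \frac{p}{-11032} = \frac{\frac{1}{4} \cdot 51}{-210} + \frac{211}{3 \left(-11032\right)} = \frac{51}{4} \left(- \frac{1}{210}\right) + \frac{211}{3} \left(- \frac{1}{11032}\right) = - \frac{17}{280} - \frac{211}{33096} = - \frac{793}{11820}$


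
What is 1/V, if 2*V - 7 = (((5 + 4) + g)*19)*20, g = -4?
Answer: 2/1907 ≈ 0.0010488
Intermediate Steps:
V = 1907/2 (V = 7/2 + ((((5 + 4) - 4)*19)*20)/2 = 7/2 + (((9 - 4)*19)*20)/2 = 7/2 + ((5*19)*20)/2 = 7/2 + (95*20)/2 = 7/2 + (½)*1900 = 7/2 + 950 = 1907/2 ≈ 953.50)
1/V = 1/(1907/2) = 2/1907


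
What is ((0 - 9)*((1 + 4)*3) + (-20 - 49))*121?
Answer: -24684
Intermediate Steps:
((0 - 9)*((1 + 4)*3) + (-20 - 49))*121 = (-45*3 - 69)*121 = (-9*15 - 69)*121 = (-135 - 69)*121 = -204*121 = -24684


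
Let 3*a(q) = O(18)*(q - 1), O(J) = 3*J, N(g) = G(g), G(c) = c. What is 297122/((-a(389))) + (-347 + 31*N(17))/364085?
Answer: -10817640625/254276964 ≈ -42.543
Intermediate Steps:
N(g) = g
a(q) = -18 + 18*q (a(q) = ((3*18)*(q - 1))/3 = (54*(-1 + q))/3 = (-54 + 54*q)/3 = -18 + 18*q)
297122/((-a(389))) + (-347 + 31*N(17))/364085 = 297122/((-(-18 + 18*389))) + (-347 + 31*17)/364085 = 297122/((-(-18 + 7002))) + (-347 + 527)*(1/364085) = 297122/((-1*6984)) + 180*(1/364085) = 297122/(-6984) + 36/72817 = 297122*(-1/6984) + 36/72817 = -148561/3492 + 36/72817 = -10817640625/254276964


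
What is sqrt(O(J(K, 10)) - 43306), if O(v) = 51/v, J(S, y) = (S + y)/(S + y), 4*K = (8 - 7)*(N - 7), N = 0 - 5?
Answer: I*sqrt(43255) ≈ 207.98*I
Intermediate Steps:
N = -5
K = -3 (K = ((8 - 7)*(-5 - 7))/4 = (1*(-12))/4 = (1/4)*(-12) = -3)
J(S, y) = 1
sqrt(O(J(K, 10)) - 43306) = sqrt(51/1 - 43306) = sqrt(51*1 - 43306) = sqrt(51 - 43306) = sqrt(-43255) = I*sqrt(43255)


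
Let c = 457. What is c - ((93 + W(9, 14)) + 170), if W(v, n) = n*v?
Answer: 68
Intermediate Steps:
c - ((93 + W(9, 14)) + 170) = 457 - ((93 + 14*9) + 170) = 457 - ((93 + 126) + 170) = 457 - (219 + 170) = 457 - 1*389 = 457 - 389 = 68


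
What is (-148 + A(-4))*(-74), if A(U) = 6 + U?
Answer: 10804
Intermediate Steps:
(-148 + A(-4))*(-74) = (-148 + (6 - 4))*(-74) = (-148 + 2)*(-74) = -146*(-74) = 10804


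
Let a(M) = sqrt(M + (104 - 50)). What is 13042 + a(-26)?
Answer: 13042 + 2*sqrt(7) ≈ 13047.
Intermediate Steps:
a(M) = sqrt(54 + M) (a(M) = sqrt(M + 54) = sqrt(54 + M))
13042 + a(-26) = 13042 + sqrt(54 - 26) = 13042 + sqrt(28) = 13042 + 2*sqrt(7)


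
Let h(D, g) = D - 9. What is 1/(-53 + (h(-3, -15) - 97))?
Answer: -1/162 ≈ -0.0061728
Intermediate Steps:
h(D, g) = -9 + D
1/(-53 + (h(-3, -15) - 97)) = 1/(-53 + ((-9 - 3) - 97)) = 1/(-53 + (-12 - 97)) = 1/(-53 - 109) = 1/(-162) = -1/162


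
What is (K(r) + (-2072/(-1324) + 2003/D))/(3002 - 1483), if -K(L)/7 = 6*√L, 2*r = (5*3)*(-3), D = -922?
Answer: -185397/463571458 - 9*I*√10/217 ≈ -0.00039993 - 0.13115*I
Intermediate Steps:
r = -45/2 (r = ((5*3)*(-3))/2 = (15*(-3))/2 = (½)*(-45) = -45/2 ≈ -22.500)
K(L) = -42*√L
(K(r) + (-2072/(-1324) + 2003/D))/(3002 - 1483) = (-63*I*√10 + (-2072/(-1324) + 2003/(-922)))/(3002 - 1483) = (-63*I*√10 + (-2072*(-1/1324) + 2003*(-1/922)))/1519 = (-63*I*√10 + (518/331 - 2003/922))*(1/1519) = (-63*I*√10 - 185397/305182)*(1/1519) = (-185397/305182 - 63*I*√10)*(1/1519) = -185397/463571458 - 9*I*√10/217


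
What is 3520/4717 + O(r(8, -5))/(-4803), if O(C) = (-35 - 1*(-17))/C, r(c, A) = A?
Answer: 28149298/37759585 ≈ 0.74549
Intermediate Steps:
O(C) = -18/C (O(C) = (-35 + 17)/C = -18/C)
3520/4717 + O(r(8, -5))/(-4803) = 3520/4717 - 18/(-5)/(-4803) = 3520*(1/4717) - 18*(-⅕)*(-1/4803) = 3520/4717 + (18/5)*(-1/4803) = 3520/4717 - 6/8005 = 28149298/37759585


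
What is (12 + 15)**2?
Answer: 729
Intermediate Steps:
(12 + 15)**2 = 27**2 = 729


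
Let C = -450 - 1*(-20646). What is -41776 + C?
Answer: -21580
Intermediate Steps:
C = 20196 (C = -450 + 20646 = 20196)
-41776 + C = -41776 + 20196 = -21580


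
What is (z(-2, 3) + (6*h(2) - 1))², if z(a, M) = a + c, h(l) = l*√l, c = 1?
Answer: 292 - 48*√2 ≈ 224.12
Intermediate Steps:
h(l) = l^(3/2)
z(a, M) = 1 + a (z(a, M) = a + 1 = 1 + a)
(z(-2, 3) + (6*h(2) - 1))² = ((1 - 2) + (6*2^(3/2) - 1))² = (-1 + (6*(2*√2) - 1))² = (-1 + (12*√2 - 1))² = (-1 + (-1 + 12*√2))² = (-2 + 12*√2)²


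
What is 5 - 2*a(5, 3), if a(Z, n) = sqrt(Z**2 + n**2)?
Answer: 5 - 2*sqrt(34) ≈ -6.6619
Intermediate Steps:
5 - 2*a(5, 3) = 5 - 2*sqrt(5**2 + 3**2) = 5 - 2*sqrt(25 + 9) = 5 - 2*sqrt(34)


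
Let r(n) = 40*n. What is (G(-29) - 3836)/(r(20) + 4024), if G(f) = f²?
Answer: -2995/4824 ≈ -0.62085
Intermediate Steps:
(G(-29) - 3836)/(r(20) + 4024) = ((-29)² - 3836)/(40*20 + 4024) = (841 - 3836)/(800 + 4024) = -2995/4824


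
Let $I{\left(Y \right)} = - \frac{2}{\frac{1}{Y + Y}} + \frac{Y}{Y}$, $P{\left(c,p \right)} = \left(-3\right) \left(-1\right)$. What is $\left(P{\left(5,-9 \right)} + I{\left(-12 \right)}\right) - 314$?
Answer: $-262$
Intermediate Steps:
$P{\left(c,p \right)} = 3$
$I{\left(Y \right)} = 1 - 4 Y$ ($I{\left(Y \right)} = - \frac{2}{\frac{1}{2 Y}} + 1 = - \frac{2}{\frac{1}{2} \frac{1}{Y}} + 1 = - 2 \cdot 2 Y + 1 = - 4 Y + 1 = 1 - 4 Y$)
$\left(P{\left(5,-9 \right)} + I{\left(-12 \right)}\right) - 314 = \left(3 + \left(1 - -48\right)\right) - 314 = \left(3 + \left(1 + 48\right)\right) - 314 = \left(3 + 49\right) - 314 = 52 - 314 = -262$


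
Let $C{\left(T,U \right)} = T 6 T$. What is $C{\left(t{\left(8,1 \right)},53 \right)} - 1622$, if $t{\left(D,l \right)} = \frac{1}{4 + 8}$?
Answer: $- \frac{38927}{24} \approx -1622.0$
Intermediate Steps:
$t{\left(D,l \right)} = \frac{1}{12}$
$C{\left(T,U \right)} = 6 T^{2}$ ($C{\left(T,U \right)} = 6 T T = 6 T^{2}$)
$C{\left(t{\left(8,1 \right)},53 \right)} - 1622 = \frac{6}{144} - 1622 = 6 \cdot \frac{1}{144} - 1622 = \frac{1}{24} - 1622 = - \frac{38927}{24}$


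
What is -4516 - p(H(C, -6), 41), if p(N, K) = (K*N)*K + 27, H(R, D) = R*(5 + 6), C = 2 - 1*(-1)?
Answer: -60016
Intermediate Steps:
C = 3 (C = 2 + 1 = 3)
H(R, D) = 11*R (H(R, D) = R*11 = 11*R)
p(N, K) = 27 + N*K**2 (p(N, K) = N*K**2 + 27 = 27 + N*K**2)
-4516 - p(H(C, -6), 41) = -4516 - (27 + (11*3)*41**2) = -4516 - (27 + 33*1681) = -4516 - (27 + 55473) = -4516 - 1*55500 = -4516 - 55500 = -60016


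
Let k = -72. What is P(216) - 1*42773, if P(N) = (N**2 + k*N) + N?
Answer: -11453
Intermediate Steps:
P(N) = N**2 - 71*N (P(N) = (N**2 - 72*N) + N = N**2 - 71*N)
P(216) - 1*42773 = 216*(-71 + 216) - 1*42773 = 216*145 - 42773 = 31320 - 42773 = -11453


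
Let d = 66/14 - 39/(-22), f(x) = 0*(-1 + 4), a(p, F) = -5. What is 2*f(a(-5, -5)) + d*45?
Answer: 44955/154 ≈ 291.92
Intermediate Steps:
f(x) = 0 (f(x) = 0*3 = 0)
d = 999/154 (d = 66*(1/14) - 39*(-1/22) = 33/7 + 39/22 = 999/154 ≈ 6.4870)
2*f(a(-5, -5)) + d*45 = 2*0 + (999/154)*45 = 0 + 44955/154 = 44955/154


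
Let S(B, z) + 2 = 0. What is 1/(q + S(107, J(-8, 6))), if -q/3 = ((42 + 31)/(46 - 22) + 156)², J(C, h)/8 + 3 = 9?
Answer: -192/14569873 ≈ -1.3178e-5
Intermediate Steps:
J(C, h) = 48 (J(C, h) = -24 + 8*9 = -24 + 72 = 48)
S(B, z) = -2 (S(B, z) = -2 + 0 = -2)
q = -14569489/192 (q = -3*((42 + 31)/(46 - 22) + 156)² = -3*(73/24 + 156)² = -3*(3817/24)² = -3*14569489/576 = -14569489/192 ≈ -75883.)
1/(q + S(107, J(-8, 6))) = 1/(-14569489/192 - 2) = 1/(-14569873/192) = -192/14569873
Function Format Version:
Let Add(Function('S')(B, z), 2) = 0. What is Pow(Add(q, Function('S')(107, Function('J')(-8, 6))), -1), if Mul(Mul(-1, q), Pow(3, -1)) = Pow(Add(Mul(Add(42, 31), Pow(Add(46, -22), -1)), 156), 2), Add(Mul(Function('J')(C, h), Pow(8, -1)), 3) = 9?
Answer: Rational(-192, 14569873) ≈ -1.3178e-5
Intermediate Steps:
Function('J')(C, h) = 48 (Function('J')(C, h) = Add(-24, Mul(8, 9)) = Add(-24, 72) = 48)
Function('S')(B, z) = -2 (Function('S')(B, z) = Add(-2, 0) = -2)
q = Rational(-14569489, 192) (q = Mul(-3, Pow(Add(Mul(Add(42, 31), Pow(Add(46, -22), -1)), 156), 2)) = Mul(-3, Pow(Add(Mul(73, Pow(24, -1)), 156), 2)) = Mul(-3, Pow(Add(Mul(73, Rational(1, 24)), 156), 2)) = Mul(-3, Pow(Add(Rational(73, 24), 156), 2)) = Mul(-3, Pow(Rational(3817, 24), 2)) = Mul(-3, Rational(14569489, 576)) = Rational(-14569489, 192) ≈ -75883.)
Pow(Add(q, Function('S')(107, Function('J')(-8, 6))), -1) = Pow(Add(Rational(-14569489, 192), -2), -1) = Pow(Rational(-14569873, 192), -1) = Rational(-192, 14569873)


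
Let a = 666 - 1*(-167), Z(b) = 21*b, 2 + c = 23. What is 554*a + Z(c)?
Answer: 461923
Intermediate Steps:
c = 21 (c = -2 + 23 = 21)
a = 833 (a = 666 + 167 = 833)
554*a + Z(c) = 554*833 + 21*21 = 461482 + 441 = 461923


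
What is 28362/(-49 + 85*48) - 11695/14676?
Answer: 12727523/2039964 ≈ 6.2391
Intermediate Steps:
28362/(-49 + 85*48) - 11695/14676 = 28362/(-49 + 4080) - 11695*1/14676 = 28362/4031 - 11695/14676 = 28362*(1/4031) - 11695/14676 = 978/139 - 11695/14676 = 12727523/2039964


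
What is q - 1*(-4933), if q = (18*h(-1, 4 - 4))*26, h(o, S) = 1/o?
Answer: 4465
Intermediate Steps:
q = -468 (q = (18/(-1))*26 = (18*(-1))*26 = -18*26 = -468)
q - 1*(-4933) = -468 - 1*(-4933) = -468 + 4933 = 4465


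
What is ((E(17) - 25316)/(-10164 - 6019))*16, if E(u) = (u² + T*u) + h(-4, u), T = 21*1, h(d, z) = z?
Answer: 394448/16183 ≈ 24.374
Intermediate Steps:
T = 21
E(u) = u² + 22*u (E(u) = (u² + 21*u) + u = u² + 22*u)
((E(17) - 25316)/(-10164 - 6019))*16 = ((17*(22 + 17) - 25316)/(-10164 - 6019))*16 = ((17*39 - 25316)/(-16183))*16 = ((663 - 25316)*(-1/16183))*16 = -24653*(-1/16183)*16 = (24653/16183)*16 = 394448/16183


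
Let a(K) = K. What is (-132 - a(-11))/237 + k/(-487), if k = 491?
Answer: -175294/115419 ≈ -1.5188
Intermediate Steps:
(-132 - a(-11))/237 + k/(-487) = (-132 - 1*(-11))/237 + 491/(-487) = (-132 + 11)*(1/237) + 491*(-1/487) = -121*1/237 - 491/487 = -121/237 - 491/487 = -175294/115419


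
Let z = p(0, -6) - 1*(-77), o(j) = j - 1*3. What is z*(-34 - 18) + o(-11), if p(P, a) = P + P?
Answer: -4018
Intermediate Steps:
p(P, a) = 2*P
o(j) = -3 + j (o(j) = j - 3 = -3 + j)
z = 77 (z = 2*0 - 1*(-77) = 0 + 77 = 77)
z*(-34 - 18) + o(-11) = 77*(-34 - 18) + (-3 - 11) = 77*(-52) - 14 = -4004 - 14 = -4018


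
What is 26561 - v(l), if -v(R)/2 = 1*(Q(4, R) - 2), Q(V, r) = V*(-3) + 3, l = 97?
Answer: 26539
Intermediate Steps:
Q(V, r) = 3 - 3*V (Q(V, r) = -3*V + 3 = 3 - 3*V)
v(R) = 22 (v(R) = -2*((3 - 3*4) - 2) = -2*((3 - 12) - 2) = -2*(-9 - 2) = -2*(-11) = 22)
26561 - v(l) = 26561 - 1*22 = 26561 - 22 = 26539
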